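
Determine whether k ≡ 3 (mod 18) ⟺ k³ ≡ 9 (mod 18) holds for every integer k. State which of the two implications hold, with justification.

Only the forward direction holds.

(⟹) Suppose k ≡ 3 (mod 18). Write k = 18j + 3. Then (18j + 3)³ = 5832j³ + 2916j² + 486j + 27 = 18(324j³ + 162j² + 27j + 1) + 9, so k³ ≡ 9 (mod 18).

(⟸) This fails: take k = 9. Then 9³ = 729 ≡ 9 (mod 18), yet 9 ≡ 9 (mod 18), not 3.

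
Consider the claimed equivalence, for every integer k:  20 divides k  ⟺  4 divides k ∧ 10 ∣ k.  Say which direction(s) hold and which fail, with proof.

[⇒] If 20 ∣ k, write k = 20q. Since 20 = 5·4, k = 4·(5q), so 4 ∣ k; and since 20 = 2·10, k = 10·(2q), so 10 ∣ k.

[⇐] Suppose 4 ∣ k and 10 ∣ k. Any common multiple of 4 and 10 is a multiple of their lcm; here lcm(4, 10) = 4·10/gcd(4, 10) = 40/2 = 20, so 20 ∣ k.

Both implications hold.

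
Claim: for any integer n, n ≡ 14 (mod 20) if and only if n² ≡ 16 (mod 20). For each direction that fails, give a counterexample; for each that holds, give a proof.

The forward direction holds; the converse fails.

(⇐) This fails: take n = 4. Then 4² = 16 ≡ 16 (mod 20), yet 4 ≡ 4 (mod 20), not 14.

(⇒) Suppose n ≡ 14 (mod 20). Write n = 20j + 14. Then (20j + 14)² = 400j² + 560j + 196 = 20(20j² + 28j + 9) + 16, so n² ≡ 16 (mod 20).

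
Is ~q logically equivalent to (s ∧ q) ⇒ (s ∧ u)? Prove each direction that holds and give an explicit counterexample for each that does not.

(←) This fails. Under s = F, u = F, q = T, the left side is false but the right side is true.

(→) Assume the antecedent. If s is true, the antecedent forces (s = T, u = F, q = F) or (s = T, u = T, q = F), and (s ∧ q) ⇒ (s ∧ u) holds there. If s is false, (s ∧ q) ⇒ (s ∧ u) reduces to true regardless of the other variables. Either way (s ∧ q) ⇒ (s ∧ u) holds.

(⇒) holds; (⇐) fails.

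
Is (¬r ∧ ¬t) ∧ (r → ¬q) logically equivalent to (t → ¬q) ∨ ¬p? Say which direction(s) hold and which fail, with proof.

Not equivalent: only (⇒) holds.

[⇐] This fails. Under r = T, t = F, q = F, p = F, the left side is false but the right side is true.

[⇒] Assume the antecedent. If t is true, the antecedent cannot hold. If t is false, (t → ¬q) ∨ ¬p reduces to true regardless of the other variables. Either way (t → ¬q) ∨ ¬p holds.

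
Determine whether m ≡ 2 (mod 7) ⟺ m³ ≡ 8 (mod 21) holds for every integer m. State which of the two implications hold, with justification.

[⇒] This fails: take m = 9. Then 9 ≡ 2 (mod 7), but 9³ = 729 ≡ 15 (mod 21), not 8.

[⇐] This fails: take m = 8. Then 8³ = 512 ≡ 8 (mod 21), yet 8 ≡ 1 (mod 7), not 2.

(⇒) fails and (⇐) fails.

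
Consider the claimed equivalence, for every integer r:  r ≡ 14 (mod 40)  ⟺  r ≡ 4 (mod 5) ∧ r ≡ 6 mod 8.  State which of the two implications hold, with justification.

Both directions hold.

[⇒] Suppose r ≡ 14 (mod 40); write r = 40j + 14. Since 5 ∣ 40, reducing mod 5 gives r ≡ 14 ≡ 4 (mod 5); since 8 ∣ 40, reducing mod 8 gives r ≡ 14 ≡ 6 (mod 8).

[⇐] Conversely, if r ≡ 4 (mod 5) and r ≡ 6 (mod 8), then by the Chinese remainder theorem r ≡ 14 (mod 40). This is exactly r ≡ 14 (mod 40).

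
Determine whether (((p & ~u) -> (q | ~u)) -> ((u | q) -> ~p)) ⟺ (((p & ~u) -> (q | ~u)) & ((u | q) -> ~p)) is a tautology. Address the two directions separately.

(⇒) Assume the antecedent. If p is true, the antecedent forces (q = F, u = F, p = T), and the consequent holds there. If p is false, the consequent reduces to true regardless of the other variables. Either way the consequent holds.

(⇐) Assume the antecedent. If p is true, the antecedent forces (q = F, u = F, p = T), and the consequent holds there. If p is false, the consequent reduces to true regardless of the other variables. Either way the consequent holds.

The biconditional holds.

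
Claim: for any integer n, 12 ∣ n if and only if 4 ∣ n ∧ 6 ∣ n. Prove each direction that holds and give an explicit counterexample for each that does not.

Equivalent; both directions hold.

(⇒) If 12 ∣ n, write n = 12q. Since 12 = 3·4, n = 4·(3q), so 4 ∣ n; and since 12 = 2·6, n = 6·(2q), so 6 ∣ n.

(⇐) Suppose 4 ∣ n and 6 ∣ n. Any common multiple of 4 and 6 is a multiple of their lcm; here lcm(4, 6) = 4·6/gcd(4, 6) = 24/2 = 12, so 12 ∣ n.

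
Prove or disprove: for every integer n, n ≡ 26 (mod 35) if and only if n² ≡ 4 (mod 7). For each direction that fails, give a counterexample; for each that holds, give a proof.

(⇒) holds; (⇐) fails.

(⇒) Suppose n ≡ 26 (mod 35). Then n² ≡ 26² = 676 (mod 35), and since 7 ∣ 35, also n² ≡ 4 (mod 7).

(⇐) This fails: take n = 2. Then 2² = 4 ≡ 4 (mod 7), yet 2 ≡ 2 (mod 35), not 26.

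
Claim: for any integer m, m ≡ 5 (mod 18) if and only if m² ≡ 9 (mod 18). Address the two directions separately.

(⟹) This fails: take m = 5. Then 5 ≡ 5 (mod 18), but 5² = 25 ≡ 7 (mod 18), not 9.

(⟸) This fails: take m = 3. Then 3² = 9 ≡ 9 (mod 18), yet 3 ≡ 3 (mod 18), not 5.

Both directions fail.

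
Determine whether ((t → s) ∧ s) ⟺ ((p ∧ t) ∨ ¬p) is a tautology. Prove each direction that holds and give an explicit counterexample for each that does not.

Neither direction holds.

(→) This fails. Under p = T, t = F, s = T, the left side is true but the right side is false.

(←) This fails. Under p = F, t = F, s = F, the left side is false but the right side is true.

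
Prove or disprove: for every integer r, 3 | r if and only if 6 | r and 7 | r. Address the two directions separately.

Not equivalent: only (⇐) holds.

Forward direction. This fails: take r = 3. Certainly 3 ∣ 3, but 6 ∤ 3.

Converse. Suppose 6 ∣ r and 7 ∣ r. Any common multiple of 6 and 7 is a multiple of their lcm; here gcd(6, 7) = 1, so lcm(6, 7) = 6·7 = 42, so 42 ∣ r. Since 3 ∣ 42, it follows that 3 ∣ r.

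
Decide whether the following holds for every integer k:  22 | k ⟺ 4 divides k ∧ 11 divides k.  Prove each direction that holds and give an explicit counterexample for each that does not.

[⇒] This fails: take k = 22. Certainly 22 ∣ 22, but 4 ∤ 22.

[⇐] Suppose 4 ∣ k and 11 ∣ k. Any common multiple of 4 and 11 is a multiple of their lcm; here gcd(4, 11) = 1, so lcm(4, 11) = 4·11 = 44, so 44 ∣ k. Since 22 ∣ 44, it follows that 22 ∣ k.

The forward direction fails; the converse holds.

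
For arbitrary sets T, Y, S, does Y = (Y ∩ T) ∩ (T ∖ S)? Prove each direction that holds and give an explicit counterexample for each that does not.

(⟹) This inclusion fails. Take T = ∅, Y = {1}, S = ∅; then 1 ∈ Y but 1 ∉ (Y ∩ T) ∩ (T ∖ S).

(⟸) Let x ∈ (Y ∩ T) ∩ (T ∖ S). Then x ∈ T ∩ Y and x ∉ S, from which x ∈ Y.

The sets are not equal: only the reverse inclusion holds.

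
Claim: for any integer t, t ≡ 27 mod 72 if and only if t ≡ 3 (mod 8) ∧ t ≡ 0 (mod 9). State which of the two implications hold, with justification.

[⇒] Suppose t ≡ 27 (mod 72); write t = 72j + 27. Since 8 ∣ 72, reducing mod 8 gives t ≡ 27 ≡ 3 (mod 8); since 9 ∣ 72, reducing mod 9 gives t ≡ 27 ≡ 0 (mod 9).

[⇐] Conversely, if t ≡ 3 (mod 8) and t ≡ 0 (mod 9), then by the Chinese remainder theorem t ≡ 27 (mod 72). This is exactly t ≡ 27 (mod 72).

Both implications hold.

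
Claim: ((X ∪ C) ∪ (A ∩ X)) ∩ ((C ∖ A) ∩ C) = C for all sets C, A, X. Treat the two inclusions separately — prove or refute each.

Only the forward inclusion holds.

(⊆) Let x ∈ ((X ∪ C) ∪ (A ∩ X)) ∩ ((C ∖ A) ∩ C). Then either x ∈ C and x ∉ A, X; or x ∈ C ∩ X and x ∉ A. In each case x ∈ C, so ((X ∪ C) ∪ (A ∩ X)) ∩ ((C ∖ A) ∩ C) ⊆ C.

(⊇) This inclusion fails. Take C = {1}, A = {1}, X = ∅; then 1 ∈ C but 1 ∉ ((X ∪ C) ∪ (A ∩ X)) ∩ ((C ∖ A) ∩ C).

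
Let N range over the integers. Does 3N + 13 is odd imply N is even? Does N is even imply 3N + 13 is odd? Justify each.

Equivalent; both directions hold.

(←) Suppose N is even; write N = 2j. Then 3N + 13 = 3·(2j) + 13 = 2·3j + 13, which is odd.

(→) Suppose 3N + 13 is odd. Since 3 is odd, 3N and N have the same parity, so 3N + 13 ≡ N + 13 (mod 2). As 13 is odd, 3N + 13 is odd exactly when N is even. Thus N is even.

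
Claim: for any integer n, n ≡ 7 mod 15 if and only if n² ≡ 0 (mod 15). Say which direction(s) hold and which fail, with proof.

Neither implication holds.

Forward direction. This fails: take n = 7. Then 7 ≡ 7 (mod 15), but 7² = 49 ≡ 4 (mod 15), not 0.

Converse. This fails: take n = 0. Then 0² = 0 ≡ 0 (mod 15), yet 0 ≡ 0 (mod 15), not 7.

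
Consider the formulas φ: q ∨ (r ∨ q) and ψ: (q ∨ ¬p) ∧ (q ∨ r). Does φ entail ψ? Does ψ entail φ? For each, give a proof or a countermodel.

Only the reverse direction holds.

(→) This fails. Under r = T, q = F, p = T, the left side is true but the right side is false.

(←) Assume the antecedent. If r is true, q ∨ (r ∨ q) reduces to true regardless of the other variables. If r is false, the antecedent forces (r = F, q = T, p = F) or (r = F, q = T, p = T), and q ∨ (r ∨ q) holds there. Either way q ∨ (r ∨ q) holds.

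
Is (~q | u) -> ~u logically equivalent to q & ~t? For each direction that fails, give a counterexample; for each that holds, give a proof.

Neither direction holds.

(⟹) This fails. Under t = F, q = F, u = F, the left side is true but the right side is false.

(⟸) This fails. Under t = F, q = T, u = T, the left side is false but the right side is true.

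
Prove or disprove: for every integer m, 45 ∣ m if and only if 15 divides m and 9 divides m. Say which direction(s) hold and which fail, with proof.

(⇒) If 45 ∣ m, write m = 45q. Since 45 = 3·15, m = 15·(3q), so 15 ∣ m; and since 45 = 5·9, m = 9·(5q), so 9 ∣ m.

(⇐) Suppose 15 ∣ m and 9 ∣ m. Any common multiple of 15 and 9 is a multiple of their lcm; here lcm(15, 9) = 15·9/gcd(15, 9) = 135/3 = 45, so 45 ∣ m.

Both directions hold.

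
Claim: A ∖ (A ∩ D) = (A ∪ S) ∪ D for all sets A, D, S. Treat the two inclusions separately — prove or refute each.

(⊇) This inclusion fails. Take A = ∅, D = {1}, S = ∅; then 1 ∈ (A ∪ S) ∪ D but 1 ∉ A ∖ (A ∩ D).

(⊆) Let x ∈ A ∖ (A ∩ D). Then either x ∈ A and x ∉ D, S; or x ∈ A ∩ S and x ∉ D. In each case x ∈ (A ∪ S) ∪ D, so A ∖ (A ∩ D) ⊆ (A ∪ S) ∪ D.

Only the forward inclusion holds.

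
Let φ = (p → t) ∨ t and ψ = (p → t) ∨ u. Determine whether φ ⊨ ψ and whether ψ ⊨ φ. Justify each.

Converse. This fails. Under t = F, u = T, p = T, the left side is false but the right side is true.

Forward direction. Assume the antecedent. If t is true, (p → t) ∨ u reduces to true regardless of the other variables. If t is false, the antecedent forces (t = F, u = F, p = F) or (t = F, u = T, p = F), and (p → t) ∨ u holds there. Either way (p → t) ∨ u holds.

Only the forward direction holds.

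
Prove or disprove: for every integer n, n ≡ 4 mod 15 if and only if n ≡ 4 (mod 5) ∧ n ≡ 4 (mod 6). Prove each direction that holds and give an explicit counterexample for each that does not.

Only the reverse direction holds.

[⇐] If n ≡ 4 (mod 5) and n ≡ 4 (mod 6), then by the Chinese remainder theorem n ≡ 4 (mod 30). Since 4 ≡ 4 (mod 15) and 15 ∣ 30, we get n ≡ 4 (mod 15).

[⇒] This fails: n = 19 gives 19 ≡ 4 (mod 15) but 19 ≡ 1 (mod 6), so the conjunction on the right does not hold.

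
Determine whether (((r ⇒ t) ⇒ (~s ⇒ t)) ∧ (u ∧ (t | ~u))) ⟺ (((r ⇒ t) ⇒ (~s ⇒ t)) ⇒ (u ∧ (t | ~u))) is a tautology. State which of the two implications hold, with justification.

Only the forward implication holds.

(→) Assume the antecedent. If r is true, the antecedent forces (t = T, r = T, s = F, u = T) or (t = T, r = T, s = T, u = T), and the consequent holds there. If r is false, the antecedent forces (t = T, r = F, s = F, u = T) or (t = T, r = F, s = T, u = T), and the consequent holds there. Either way the consequent holds.

(←) This fails. Under t = F, r = F, s = F, u = F, the left side is false but the right side is true.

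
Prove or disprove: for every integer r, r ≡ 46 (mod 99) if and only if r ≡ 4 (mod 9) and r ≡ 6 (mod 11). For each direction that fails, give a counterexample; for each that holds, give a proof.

[⇒] This fails: r = 46 gives 46 ≡ 46 (mod 99) but 46 ≡ 1 (mod 9), so the conjunction on the right does not hold.

[⇐] This fails: r = 94 satisfies both congruences on the right (94 ≡ 4 mod 9 and 94 ≡ 6 mod 11) yet 94 ≡ 94 (mod 99), not 46.

(⇒) fails and (⇐) fails.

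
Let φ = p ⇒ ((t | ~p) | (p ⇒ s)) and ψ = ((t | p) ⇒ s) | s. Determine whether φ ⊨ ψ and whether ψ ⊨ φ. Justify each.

[⇒] This fails. Under t = T, p = F, s = F, the left side is true but the right side is false.

[⇐] Assume the antecedent. If p is true, the antecedent forces (t = F, p = T, s = T) or (t = T, p = T, s = T), and p ⇒ ((t | ~p) | (p ⇒ s)) holds there. If p is false, p ⇒ ((t | ~p) | (p ⇒ s)) reduces to true regardless of the other variables. Either way p ⇒ ((t | ~p) | (p ⇒ s)) holds.

(⇒) fails; (⇐) holds.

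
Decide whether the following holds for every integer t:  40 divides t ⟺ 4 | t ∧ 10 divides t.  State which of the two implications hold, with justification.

(⇒) holds; (⇐) fails.

Forward direction. If 40 ∣ t, write t = 40q. Since 40 = 10·4, t = 4·(10q), so 4 ∣ t; and since 40 = 4·10, t = 10·(4q), so 10 ∣ t.

Converse. This fails: take t = 20. Both 4 ∣ 20 and 10 ∣ 20, yet 20 is not a multiple of 40 (since 20 = 0·40 + 20), so 40 ∤ 20.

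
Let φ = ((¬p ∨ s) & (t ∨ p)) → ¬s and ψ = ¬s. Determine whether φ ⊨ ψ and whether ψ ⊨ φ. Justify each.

[⇐] Assume the antecedent. If t is true, the antecedent forces (t = T, p = F, s = F) or (t = T, p = T, s = F), and ((¬p ∨ s) & (t ∨ p)) → ¬s holds there. If t is false, the antecedent forces (t = F, p = F, s = F) or (t = F, p = T, s = F), and ((¬p ∨ s) & (t ∨ p)) → ¬s holds there. Either way ((¬p ∨ s) & (t ∨ p)) → ¬s holds.

[⇒] This fails. Under t = F, p = F, s = T, the left side is true but the right side is false.

Only the reverse direction holds.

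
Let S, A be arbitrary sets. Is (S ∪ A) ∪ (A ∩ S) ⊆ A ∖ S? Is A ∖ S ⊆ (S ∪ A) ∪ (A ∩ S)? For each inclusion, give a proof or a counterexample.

(⊆) This inclusion fails. Take S = {1}, A = ∅; then 1 ∈ (S ∪ A) ∪ (A ∩ S) but 1 ∉ A ∖ S.

(⊇) Let x ∈ A ∖ S. Then x ∈ A and x ∉ S, from which x ∈ (S ∪ A) ∪ (A ∩ S).

(⊆) fails; (⊇) holds.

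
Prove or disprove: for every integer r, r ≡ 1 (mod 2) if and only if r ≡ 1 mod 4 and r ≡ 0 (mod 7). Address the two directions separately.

(⇒) fails; (⇐) holds.

(⟸) If r ≡ 1 (mod 4) and r ≡ 0 (mod 7), then by the Chinese remainder theorem r ≡ 21 (mod 28). Since 21 ≡ 1 (mod 2) and 2 ∣ 28, we get r ≡ 1 (mod 2).

(⟹) This fails: r = 1 gives 1 ≡ 1 (mod 2) but 1 ≡ 1 (mod 7), so the conjunction on the right does not hold.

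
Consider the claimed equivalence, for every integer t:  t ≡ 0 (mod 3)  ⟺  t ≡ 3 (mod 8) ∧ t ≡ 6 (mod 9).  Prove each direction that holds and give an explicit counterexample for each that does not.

(⟸) If t ≡ 3 (mod 8) and t ≡ 6 (mod 9), then by the Chinese remainder theorem t ≡ 51 (mod 72). Since 51 ≡ 0 (mod 3) and 3 ∣ 72, we get t ≡ 0 (mod 3).

(⟹) This fails: t = 0 gives 0 ≡ 0 (mod 3) but 0 ≡ 0 (mod 8), so the conjunction on the right does not hold.

(⇒) fails; (⇐) holds.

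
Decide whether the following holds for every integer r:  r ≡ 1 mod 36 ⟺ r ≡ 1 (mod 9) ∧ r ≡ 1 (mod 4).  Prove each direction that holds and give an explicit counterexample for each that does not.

The biconditional holds.

(⇐) If r ≡ 1 (mod 9) and r ≡ 1 (mod 4), then by the Chinese remainder theorem r ≡ 1 (mod 36). This is exactly r ≡ 1 (mod 36).

(⇒) Suppose r ≡ 1 (mod 36); write r = 36j + 1. Since 9 ∣ 36, reducing mod 9 gives r ≡ 1 (mod 9); since 4 ∣ 36, reducing mod 4 gives r ≡ 1 (mod 4).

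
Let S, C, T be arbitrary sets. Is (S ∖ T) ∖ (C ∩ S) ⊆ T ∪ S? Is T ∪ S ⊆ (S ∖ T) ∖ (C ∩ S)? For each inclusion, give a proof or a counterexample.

(⊆) holds; (⊇) fails.

Forward inclusion. Let x ∈ (S ∖ T) ∖ (C ∩ S). Then x ∈ S and x ∉ C, T, from which x ∈ T ∪ S.

Reverse inclusion. This inclusion fails. Take S = {1}, C = {1}, T = ∅; then 1 ∈ T ∪ S but 1 ∉ (S ∖ T) ∖ (C ∩ S).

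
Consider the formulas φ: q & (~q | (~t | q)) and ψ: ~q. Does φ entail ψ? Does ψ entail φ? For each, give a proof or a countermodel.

Neither direction holds.

Forward direction. This fails. Under q = T, t = F, the left side is true but the right side is false.

Converse. This fails. Under q = F, t = F, the left side is false but the right side is true.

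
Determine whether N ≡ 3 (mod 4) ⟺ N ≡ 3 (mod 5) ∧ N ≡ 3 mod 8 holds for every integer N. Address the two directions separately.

Forward direction. This fails: N = 35 gives 35 ≡ 3 (mod 4) but 35 ≡ 0 (mod 5), so the conjunction on the right does not hold.

Converse. If N ≡ 3 (mod 5) and N ≡ 3 (mod 8), then by the Chinese remainder theorem N ≡ 3 (mod 40). Since 3 ≡ 3 (mod 4) and 4 ∣ 40, we get N ≡ 3 (mod 4).

Not equivalent: only (⇐) holds.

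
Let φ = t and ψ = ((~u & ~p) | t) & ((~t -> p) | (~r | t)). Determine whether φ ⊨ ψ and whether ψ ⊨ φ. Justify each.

(→) Assume the antecedent. If t is true, the consequent reduces to true regardless of the other variables. If t is false, the antecedent cannot hold. Either way the consequent holds.

(←) This fails. Under t = F, p = F, r = F, u = F, the left side is false but the right side is true.

Only the forward implication holds.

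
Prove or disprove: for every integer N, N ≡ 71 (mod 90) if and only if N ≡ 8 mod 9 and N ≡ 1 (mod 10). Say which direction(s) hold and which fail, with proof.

Equivalent; both directions hold.

(⟹) Suppose N ≡ 71 (mod 90); write N = 90j + 71. Since 9 ∣ 90, reducing mod 9 gives N ≡ 71 ≡ 8 (mod 9); since 10 ∣ 90, reducing mod 10 gives N ≡ 71 ≡ 1 (mod 10).

(⟸) Conversely, if N ≡ 8 (mod 9) and N ≡ 1 (mod 10), then by the Chinese remainder theorem N ≡ 71 (mod 90). This is exactly N ≡ 71 (mod 90).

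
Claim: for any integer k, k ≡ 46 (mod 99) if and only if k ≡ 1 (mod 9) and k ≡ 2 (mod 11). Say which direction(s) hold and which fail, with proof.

(→) Suppose k ≡ 46 (mod 99); write k = 99j + 46. Since 9 ∣ 99, reducing mod 9 gives k ≡ 46 ≡ 1 (mod 9); since 11 ∣ 99, reducing mod 11 gives k ≡ 46 ≡ 2 (mod 11).

(←) Conversely, if k ≡ 1 (mod 9) and k ≡ 2 (mod 11), then by the Chinese remainder theorem k ≡ 46 (mod 99). This is exactly k ≡ 46 (mod 99).

Both directions hold.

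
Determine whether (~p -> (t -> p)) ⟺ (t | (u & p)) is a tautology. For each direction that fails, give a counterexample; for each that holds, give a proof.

[⇒] This fails. Under u = F, t = F, p = F, the left side is true but the right side is false.

[⇐] This fails. Under u = F, t = T, p = F, the left side is false but the right side is true.

Neither direction holds.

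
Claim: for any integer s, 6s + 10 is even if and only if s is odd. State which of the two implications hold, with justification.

(→) This fails: take s = 2. Then 6s + 10 = 22, which is even, yet s = 2 is even, not odd.

(←) Suppose s is odd. Since 6 is even, 6s is even for every s, so 6s + 10 has the same parity as 10, which is even. Hence 6s + 10 is even.

Only the converse holds.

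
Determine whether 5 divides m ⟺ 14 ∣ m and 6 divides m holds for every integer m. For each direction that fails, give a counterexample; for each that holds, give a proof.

[⇒] This fails: take m = 5. Certainly 5 ∣ 5, but 14 ∤ 5.

[⇐] This fails: take m = 42. Both 14 ∣ 42 and 6 ∣ 42, yet 42 is not a multiple of 5 (since 42 = 8·5 + 2), so 5 ∤ 42.

Neither direction holds.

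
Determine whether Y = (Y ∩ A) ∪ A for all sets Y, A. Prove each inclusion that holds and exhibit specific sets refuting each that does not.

Forward inclusion. This inclusion fails. Take Y = {1}, A = ∅; then 1 ∈ Y but 1 ∉ (Y ∩ A) ∪ A.

Reverse inclusion. This inclusion fails. Take Y = ∅, A = {1}; then 1 ∈ (Y ∩ A) ∪ A but 1 ∉ Y.

(⊆) fails and (⊇) fails.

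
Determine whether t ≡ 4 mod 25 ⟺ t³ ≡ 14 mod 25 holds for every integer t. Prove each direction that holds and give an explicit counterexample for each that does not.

Equivalent; both directions hold.

Forward direction. Suppose t ≡ 4 mod 25. Write t = 25j + 4. Then (25j + 4)³ = 15625j³ + 7500j² + 1200j + 64 = 25(625j³ + 300j² + 48j + 2) + 14, so t³ ≡ 14 (mod 25).

Converse. Suppose t³ ≡ 14 (mod 25). The only residue r in {0, …, 24} with r³ ≡ 14 (mod 25) is r = 4, so t ≡ 4 (mod 25).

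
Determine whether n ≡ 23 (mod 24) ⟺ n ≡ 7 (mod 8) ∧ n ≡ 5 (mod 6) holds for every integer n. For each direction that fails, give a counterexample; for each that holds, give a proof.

Both directions hold; the statement is true.

(←) If n ≡ 7 (mod 8) and n ≡ 5 (mod 6), then by the Chinese remainder theorem n ≡ 23 (mod 24). This is exactly n ≡ 23 (mod 24).

(→) Suppose n ≡ 23 (mod 24); write n = 24j + 23. Since 8 ∣ 24, reducing mod 8 gives n ≡ 23 ≡ 7 (mod 8); since 6 ∣ 24, reducing mod 6 gives n ≡ 23 ≡ 5 (mod 6).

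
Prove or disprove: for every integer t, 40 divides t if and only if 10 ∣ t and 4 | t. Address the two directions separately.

[⇒] If 40 ∣ t, write t = 40q. Since 40 = 4·10, t = 10·(4q), so 10 ∣ t; and since 40 = 10·4, t = 4·(10q), so 4 ∣ t.

[⇐] This fails: take t = 20. Both 10 ∣ 20 and 4 ∣ 20, yet 20 is not a multiple of 40 (since 20 = 0·40 + 20), so 40 ∤ 20.

(⇒) holds; (⇐) fails.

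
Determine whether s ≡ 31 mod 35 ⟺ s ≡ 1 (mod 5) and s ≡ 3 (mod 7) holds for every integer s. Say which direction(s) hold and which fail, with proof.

Forward direction. Suppose s ≡ 31 (mod 35); write s = 35j + 31. Since 5 ∣ 35, reducing mod 5 gives s ≡ 31 ≡ 1 (mod 5); since 7 ∣ 35, reducing mod 7 gives s ≡ 31 ≡ 3 (mod 7).

Converse. If s ≡ 1 (mod 5) and s ≡ 3 (mod 7), then by the Chinese remainder theorem s ≡ 31 (mod 35). This is exactly s ≡ 31 (mod 35).

Both directions hold; the statement is true.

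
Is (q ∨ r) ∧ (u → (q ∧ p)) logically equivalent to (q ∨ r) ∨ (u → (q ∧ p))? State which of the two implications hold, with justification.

(⇒) holds; (⇐) fails.

(→) Assume the antecedent. If q is true, (q ∨ r) ∨ (u → (q ∧ p)) reduces to true regardless of the other variables. If q is false, the antecedent forces (q = F, p = F, u = F, r = T) or (q = F, p = T, u = F, r = T), and (q ∨ r) ∨ (u → (q ∧ p)) holds there. Either way (q ∨ r) ∨ (u → (q ∧ p)) holds.

(←) This fails. Under q = F, p = F, u = F, r = F, the left side is false but the right side is true.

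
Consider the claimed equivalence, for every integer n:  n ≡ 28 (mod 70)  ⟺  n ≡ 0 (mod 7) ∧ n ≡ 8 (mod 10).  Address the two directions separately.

Forward direction. Suppose n ≡ 28 (mod 70); write n = 70j + 28. Since 7 ∣ 70, reducing mod 7 gives n ≡ 28 ≡ 0 (mod 7); since 10 ∣ 70, reducing mod 10 gives n ≡ 28 ≡ 8 (mod 10).

Converse. If n ≡ 0 (mod 7) and n ≡ 8 (mod 10), then by the Chinese remainder theorem n ≡ 28 (mod 70). This is exactly n ≡ 28 (mod 70).

Both directions hold.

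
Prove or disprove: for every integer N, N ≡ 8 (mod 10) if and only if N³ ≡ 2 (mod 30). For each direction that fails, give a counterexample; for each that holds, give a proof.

Only the converse holds.

(⟹) This fails: take N = 18. Then 18 ≡ 8 (mod 10), but 18³ = 5832 ≡ 12 (mod 30), not 2.

(⟸) Conversely, the residues r modulo 30 with r³ ≡ 2 (mod 30) are exactly {8}, and each is ≡ 8 (mod 10).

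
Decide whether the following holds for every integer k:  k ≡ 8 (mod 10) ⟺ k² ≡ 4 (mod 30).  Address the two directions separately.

(⇒) fails and (⇐) fails.

(→) This fails: take k = 18. Then 18 ≡ 8 (mod 10), but 18² = 324 ≡ 24 (mod 30), not 4.

(←) This fails: take k = 2. Then 2² = 4 ≡ 4 (mod 30), yet 2 ≡ 2 (mod 10), not 8.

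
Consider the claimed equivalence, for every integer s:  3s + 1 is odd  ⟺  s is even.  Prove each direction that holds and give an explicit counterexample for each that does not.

Converse. Suppose s is even; write s = 2j. Then 3s + 1 = 3·(2j) + 1 = 2·3j + 1, which is odd.

Forward direction. Suppose 3s + 1 is odd. Since 3 is odd, 3s and s have the same parity, so 3s + 1 ≡ s + 1 (mod 2). As 1 is odd, 3s + 1 is odd exactly when s is even. Thus s is even.

Both implications hold.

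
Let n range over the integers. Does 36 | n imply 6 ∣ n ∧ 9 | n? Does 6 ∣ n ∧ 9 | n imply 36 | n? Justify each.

Forward direction. If 36 ∣ n, write n = 36q. Since 36 = 6·6, n = 6·(6q), so 6 ∣ n; and since 36 = 4·9, n = 9·(4q), so 9 ∣ n.

Converse. This fails: take n = 18. Both 6 ∣ 18 and 9 ∣ 18, yet 18 is not a multiple of 36 (since 18 = 0·36 + 18), so 36 ∤ 18.

Not equivalent: only (⇒) holds.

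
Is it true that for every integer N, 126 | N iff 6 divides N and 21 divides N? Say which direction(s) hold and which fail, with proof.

(⇒) holds; (⇐) fails.

[⇒] If 126 ∣ N, write N = 126q. Since 126 = 21·6, N = 6·(21q), so 6 ∣ N; and since 126 = 6·21, N = 21·(6q), so 21 ∣ N.

[⇐] This fails: take N = 42. Both 6 ∣ 42 and 21 ∣ 42, yet 42 is not a multiple of 126 (since 42 = 0·126 + 42), so 126 ∤ 42.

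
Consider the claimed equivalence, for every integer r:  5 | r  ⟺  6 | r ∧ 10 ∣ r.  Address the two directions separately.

[⇐] Suppose 6 ∣ r and 10 ∣ r. Any common multiple of 6 and 10 is a multiple of their lcm; here lcm(6, 10) = 6·10/gcd(6, 10) = 60/2 = 30, so 30 ∣ r. Since 5 ∣ 30, it follows that 5 ∣ r.

[⇒] This fails: take r = 5. Certainly 5 ∣ 5, but 6 ∤ 5.

The forward direction fails; the converse holds.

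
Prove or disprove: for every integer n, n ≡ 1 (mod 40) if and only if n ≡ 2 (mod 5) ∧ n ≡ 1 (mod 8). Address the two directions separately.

Neither implication holds.

(→) This fails: n = 1 gives 1 ≡ 1 (mod 40) but 1 ≡ 1 (mod 5), so the conjunction on the right does not hold.

(←) This fails: n = 17 satisfies both congruences on the right (17 ≡ 2 mod 5 and 17 ≡ 1 mod 8) yet 17 ≡ 17 (mod 40), not 1.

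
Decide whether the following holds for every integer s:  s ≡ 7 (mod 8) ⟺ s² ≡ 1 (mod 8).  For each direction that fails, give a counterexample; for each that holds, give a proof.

Only the forward implication holds.

[⇒] Suppose s ≡ 7 (mod 8). Write s = 8j + 7. Then (8j + 7)² = 64j² + 112j + 49 = 8(8j² + 14j + 6) + 1, so s² ≡ 1 (mod 8).

[⇐] This fails: take s = 1. Then 1² = 1 ≡ 1 (mod 8), yet 1 ≡ 1 (mod 8), not 7.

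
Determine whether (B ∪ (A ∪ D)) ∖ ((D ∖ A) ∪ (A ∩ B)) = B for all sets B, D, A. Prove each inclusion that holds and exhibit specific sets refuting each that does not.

Neither inclusion holds.

Forward inclusion. This inclusion fails. Take B = ∅, D = ∅, A = {1}; then 1 ∈ (B ∪ (A ∪ D)) ∖ ((D ∖ A) ∪ (A ∩ B)) but 1 ∉ B.

Reverse inclusion. This inclusion fails. Take B = {1}, D = {1}, A = ∅; then 1 ∈ B but 1 ∉ (B ∪ (A ∪ D)) ∖ ((D ∖ A) ∪ (A ∩ B)).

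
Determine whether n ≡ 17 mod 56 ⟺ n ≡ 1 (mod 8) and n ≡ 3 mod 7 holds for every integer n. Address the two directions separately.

[⇒] Suppose n ≡ 17 (mod 56); write n = 56j + 17. Since 8 ∣ 56, reducing mod 8 gives n ≡ 17 ≡ 1 (mod 8); since 7 ∣ 56, reducing mod 7 gives n ≡ 17 ≡ 3 (mod 7).

[⇐] Conversely, if n ≡ 1 (mod 8) and n ≡ 3 (mod 7), then by the Chinese remainder theorem n ≡ 17 (mod 56). This is exactly n ≡ 17 (mod 56).

Both directions hold.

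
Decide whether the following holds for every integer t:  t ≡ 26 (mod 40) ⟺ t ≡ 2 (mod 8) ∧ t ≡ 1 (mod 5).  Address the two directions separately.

Both directions hold; the statement is true.

[⇒] Suppose t ≡ 26 (mod 40); write t = 40j + 26. Since 8 ∣ 40, reducing mod 8 gives t ≡ 26 ≡ 2 (mod 8); since 5 ∣ 40, reducing mod 5 gives t ≡ 26 ≡ 1 (mod 5).

[⇐] Conversely, if t ≡ 2 (mod 8) and t ≡ 1 (mod 5), then by the Chinese remainder theorem t ≡ 26 (mod 40). This is exactly t ≡ 26 (mod 40).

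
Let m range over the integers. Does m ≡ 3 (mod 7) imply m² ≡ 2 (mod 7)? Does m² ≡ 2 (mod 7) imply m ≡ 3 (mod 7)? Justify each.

Not equivalent: only (⇒) holds.

[⇐] This fails: take m = 4. Then 4² = 16 ≡ 2 (mod 7), yet 4 ≡ 4 (mod 7), not 3.

[⇒] Suppose m ≡ 3 (mod 7). Write m = 7j + 3. Then (7j + 3)² = 49j² + 42j + 9 = 7(7j² + 6j + 1) + 2, so m² ≡ 2 (mod 7).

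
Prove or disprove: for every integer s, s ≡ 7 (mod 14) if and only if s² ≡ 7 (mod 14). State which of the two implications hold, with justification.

Both implications hold.

[⇒] Suppose s ≡ 7 (mod 14). Write s = 14j + 7. Then (14j + 7)² = 196j² + 196j + 49 = 14(14j² + 14j + 3) + 7, so s² ≡ 7 (mod 14).

[⇐] Conversely, suppose s² ≡ 7 (mod 14). The only residue r in {0, …, 13} with r² ≡ 7 (mod 14) is r = 7, so s ≡ 7 (mod 14).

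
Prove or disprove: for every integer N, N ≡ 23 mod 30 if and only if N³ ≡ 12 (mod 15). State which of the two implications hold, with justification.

(⇒) This fails: take N = 23. Then 23 ≡ 23 (mod 30), but 23³ = 12167 ≡ 2 (mod 15), not 12.

(⇐) This fails: take N = 3. Then 3³ = 27 ≡ 12 (mod 15), yet 3 ≡ 3 (mod 30), not 23.

Neither direction holds.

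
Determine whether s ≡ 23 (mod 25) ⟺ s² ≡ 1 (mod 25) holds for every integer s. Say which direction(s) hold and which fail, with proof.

(→) This fails: take s = 23. Then 23 ≡ 23 (mod 25), but 23² = 529 ≡ 4 (mod 25), not 1.

(←) This fails: take s = 1. Then 1² = 1 ≡ 1 (mod 25), yet 1 ≡ 1 (mod 25), not 23.

Neither direction holds.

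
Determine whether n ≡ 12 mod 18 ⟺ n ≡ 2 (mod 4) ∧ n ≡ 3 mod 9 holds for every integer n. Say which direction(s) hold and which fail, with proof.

Not equivalent: only (⇐) holds.

(⟹) This fails: n = 12 gives 12 ≡ 12 (mod 18) but 12 ≡ 0 (mod 4), so the conjunction on the right does not hold.

(⟸) Conversely, if n ≡ 2 (mod 4) and n ≡ 3 (mod 9), then by the Chinese remainder theorem n ≡ 30 (mod 36). Since 30 ≡ 12 (mod 18) and 18 ∣ 36, we get n ≡ 12 (mod 18).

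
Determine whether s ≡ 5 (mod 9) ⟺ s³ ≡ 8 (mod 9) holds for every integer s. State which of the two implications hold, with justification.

Only the forward implication holds.

(⇒) Suppose s ≡ 5 (mod 9). Write s = 9j + 5. Then (9j + 5)³ = 729j³ + 1215j² + 675j + 125 = 9(81j³ + 135j² + 75j + 13) + 8, so s³ ≡ 8 (mod 9).

(⇐) This fails: take s = 2. Then 2³ = 8 ≡ 8 (mod 9), yet 2 ≡ 2 (mod 9), not 5.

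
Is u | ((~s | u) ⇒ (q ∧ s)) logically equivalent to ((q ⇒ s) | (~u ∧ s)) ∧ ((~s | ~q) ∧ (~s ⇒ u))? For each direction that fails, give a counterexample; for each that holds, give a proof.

Only the reverse direction holds.

[⇒] This fails. Under s = T, q = T, u = F, the left side is true but the right side is false.

[⇐] Assume the antecedent. If s is true, u | ((~s | u) ⇒ (q ∧ s)) reduces to true regardless of the other variables. If s is false, the antecedent forces (s = F, q = F, u = T), and u | ((~s | u) ⇒ (q ∧ s)) holds there. Either way u | ((~s | u) ⇒ (q ∧ s)) holds.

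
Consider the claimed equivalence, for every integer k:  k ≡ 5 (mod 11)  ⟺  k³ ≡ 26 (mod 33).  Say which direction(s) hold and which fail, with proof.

Forward direction. This fails: take k = 16. Then 16 ≡ 5 (mod 11), but 16³ = 4096 ≡ 4 (mod 33), not 26.

Converse. The residues r modulo 33 with r³ ≡ 26 (mod 33) are exactly {5}, and each is ≡ 5 (mod 11).

Not equivalent: only (⇐) holds.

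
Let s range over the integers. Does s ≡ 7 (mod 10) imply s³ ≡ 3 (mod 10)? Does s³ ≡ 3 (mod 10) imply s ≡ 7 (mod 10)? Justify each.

Forward direction. Suppose s ≡ 7 (mod 10). Write s = 10j + 7. Then (10j + 7)³ = 1000j³ + 2100j² + 1470j + 343 = 10(100j³ + 210j² + 147j + 34) + 3, so s³ ≡ 3 (mod 10).

Converse. Suppose s³ ≡ 3 (mod 10). The only residue r in {0, …, 9} with r³ ≡ 3 (mod 10) is r = 7, so s ≡ 7 (mod 10).

The biconditional holds.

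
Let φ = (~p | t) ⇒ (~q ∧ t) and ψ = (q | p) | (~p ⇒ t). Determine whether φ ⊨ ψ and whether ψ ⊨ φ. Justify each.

Forward direction. Assume the antecedent. If p is true, (q | p) | (~p ⇒ t) reduces to true regardless of the other variables. If p is false, the antecedent forces (q = F, p = F, t = T), and (q | p) | (~p ⇒ t) holds there. Either way (q | p) | (~p ⇒ t) holds.

Converse. This fails. Under q = T, p = F, t = F, the left side is false but the right side is true.

Only the forward direction holds.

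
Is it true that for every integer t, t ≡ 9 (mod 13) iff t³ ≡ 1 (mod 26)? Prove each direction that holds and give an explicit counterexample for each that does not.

Neither implication holds.

Forward direction. This fails: take t = 22. Then 22 ≡ 9 (mod 13), but 22³ = 10648 ≡ 14 (mod 26), not 1.

Converse. This fails: take t = 1. Then 1³ = 1 ≡ 1 (mod 26), yet 1 ≡ 1 (mod 13), not 9.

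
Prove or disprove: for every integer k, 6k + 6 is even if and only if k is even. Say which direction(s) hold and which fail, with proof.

[⇒] This fails: take k = 5. Then 6k + 6 = 36, which is even, yet k = 5 is odd, not even.

[⇐] Suppose k is even. Since 6 is even, 6k is even for every k, so 6k + 6 has the same parity as 6, which is even. Hence 6k + 6 is even.

Not equivalent: only (⇐) holds.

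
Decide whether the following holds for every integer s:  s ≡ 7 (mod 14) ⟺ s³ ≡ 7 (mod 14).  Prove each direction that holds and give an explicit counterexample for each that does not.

Both directions hold; the statement is true.

Forward direction. Suppose s ≡ 7 (mod 14). Write s = 14j + 7. Then (14j + 7)³ = 2744j³ + 4116j² + 2058j + 343 = 14(196j³ + 294j² + 147j + 24) + 7, so s³ ≡ 7 (mod 14).

Converse. Suppose s³ ≡ 7 (mod 14). The only residue r in {0, …, 13} with r³ ≡ 7 (mod 14) is r = 7, so s ≡ 7 (mod 14).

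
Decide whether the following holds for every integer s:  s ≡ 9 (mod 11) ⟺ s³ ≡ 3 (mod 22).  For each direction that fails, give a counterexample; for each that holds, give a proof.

(⇒) fails; (⇐) holds.

(⇒) This fails: take s = 20. Then 20 ≡ 9 (mod 11), but 20³ = 8000 ≡ 14 (mod 22), not 3.

(⇐) Conversely, the residues r modulo 22 with r³ ≡ 3 (mod 22) are exactly {9}, and each is ≡ 9 (mod 11).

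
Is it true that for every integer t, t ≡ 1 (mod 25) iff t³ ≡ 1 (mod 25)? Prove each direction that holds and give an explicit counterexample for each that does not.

(→) Suppose t ≡ 1 (mod 25). Write t = 25j + 1. Then (25j + 1)³ = 15625j³ + 1875j² + 75j + 1 = 25(625j³ + 75j² + 3j) + 1, so t³ ≡ 1 (mod 25).

(←) Conversely, suppose t³ ≡ 1 (mod 25). The only residue r in {0, …, 24} with r³ ≡ 1 (mod 25) is r = 1, so t ≡ 1 (mod 25).

Both directions hold; the statement is true.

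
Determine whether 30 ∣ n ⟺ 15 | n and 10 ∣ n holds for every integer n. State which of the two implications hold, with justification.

(⟹) If 30 ∣ n, write n = 30q. Since 30 = 2·15, n = 15·(2q), so 15 ∣ n; and since 30 = 3·10, n = 10·(3q), so 10 ∣ n.

(⟸) Suppose 15 ∣ n and 10 ∣ n. Any common multiple of 15 and 10 is a multiple of their lcm; here lcm(15, 10) = 15·10/gcd(15, 10) = 150/5 = 30, so 30 ∣ n.

The biconditional holds.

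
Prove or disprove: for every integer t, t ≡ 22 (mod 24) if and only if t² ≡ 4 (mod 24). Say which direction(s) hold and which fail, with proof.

Not equivalent: only (⇒) holds.

[⇒] Suppose t ≡ 22 (mod 24). Write t = 24j + 22. Then (24j + 22)² = 576j² + 1056j + 484 = 24(24j² + 44j + 20) + 4, so t² ≡ 4 (mod 24).

[⇐] This fails: take t = 2. Then 2² = 4 ≡ 4 (mod 24), yet 2 ≡ 2 (mod 24), not 22.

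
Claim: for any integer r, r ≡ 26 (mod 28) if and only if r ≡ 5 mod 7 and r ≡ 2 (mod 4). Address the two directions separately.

(→) Suppose r ≡ 26 (mod 28); write r = 28j + 26. Since 7 ∣ 28, reducing mod 7 gives r ≡ 26 ≡ 5 (mod 7); since 4 ∣ 28, reducing mod 4 gives r ≡ 26 ≡ 2 (mod 4).

(←) Conversely, if r ≡ 5 (mod 7) and r ≡ 2 (mod 4), then by the Chinese remainder theorem r ≡ 26 (mod 28). This is exactly r ≡ 26 (mod 28).

Both directions hold.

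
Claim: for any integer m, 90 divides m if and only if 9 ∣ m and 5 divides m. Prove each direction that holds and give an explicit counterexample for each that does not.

Not equivalent: only (⇒) holds.

(⇒) If 90 ∣ m, write m = 90q. Since 90 = 10·9, m = 9·(10q), so 9 ∣ m; and since 90 = 18·5, m = 5·(18q), so 5 ∣ m.

(⇐) This fails: take m = 45. Both 9 ∣ 45 and 5 ∣ 45, yet 45 is not a multiple of 90 (since 45 = 0·90 + 45), so 90 ∤ 45.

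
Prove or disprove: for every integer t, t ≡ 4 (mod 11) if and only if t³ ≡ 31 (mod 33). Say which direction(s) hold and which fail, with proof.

Forward direction. This fails: take t = 15. Then 15 ≡ 4 (mod 11), but 15³ = 3375 ≡ 9 (mod 33), not 31.

Converse. The residues r modulo 33 with r³ ≡ 31 (mod 33) are exactly {4}, and each is ≡ 4 (mod 11).

The forward direction fails; the converse holds.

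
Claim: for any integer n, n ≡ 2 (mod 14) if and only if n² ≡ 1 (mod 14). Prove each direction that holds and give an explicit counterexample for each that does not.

(→) This fails: take n = 2. Then 2 ≡ 2 (mod 14), but 2² = 4 ≡ 4 (mod 14), not 1.

(←) This fails: take n = 1. Then 1² = 1 ≡ 1 (mod 14), yet 1 ≡ 1 (mod 14), not 2.

Both directions fail.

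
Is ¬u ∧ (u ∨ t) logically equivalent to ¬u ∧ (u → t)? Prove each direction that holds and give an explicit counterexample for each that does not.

(⇒) holds; (⇐) fails.

Forward direction. Assume the antecedent. If t is true, the antecedent forces (t = T, u = F), and ¬u ∧ (u → t) holds there. If t is false, the antecedent cannot hold. Either way ¬u ∧ (u → t) holds.

Converse. This fails. Under t = F, u = F, the left side is false but the right side is true.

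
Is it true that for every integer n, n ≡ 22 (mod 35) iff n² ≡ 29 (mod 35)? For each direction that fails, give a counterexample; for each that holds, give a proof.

The forward direction holds; the converse fails.

(⇒) Suppose n ≡ 22 (mod 35). Write n = 35j + 22. Then (35j + 22)² = 1225j² + 1540j + 484 = 35(35j² + 44j + 13) + 29, so n² ≡ 29 (mod 35).

(⇐) This fails: take n = 8. Then 8² = 64 ≡ 29 (mod 35), yet 8 ≡ 8 (mod 35), not 22.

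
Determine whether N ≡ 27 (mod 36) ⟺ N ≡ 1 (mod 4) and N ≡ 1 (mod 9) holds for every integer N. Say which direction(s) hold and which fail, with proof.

Neither implication holds.

(→) This fails: N = 27 gives 27 ≡ 27 (mod 36) but 27 ≡ 3 (mod 4), so the conjunction on the right does not hold.

(←) This fails: N = 1 satisfies both congruences on the right (1 ≡ 1 mod 4 and 1 ≡ 1 mod 9) yet 1 ≡ 1 (mod 36), not 27.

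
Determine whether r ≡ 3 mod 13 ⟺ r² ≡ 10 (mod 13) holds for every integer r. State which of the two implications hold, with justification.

Neither direction holds.

[⇒] This fails: take r = 3. Then 3 ≡ 3 (mod 13), but 3² = 9 ≡ 9 (mod 13), not 10.

[⇐] This fails: take r = 6. Then 6² = 36 ≡ 10 (mod 13), yet 6 ≡ 6 (mod 13), not 3.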